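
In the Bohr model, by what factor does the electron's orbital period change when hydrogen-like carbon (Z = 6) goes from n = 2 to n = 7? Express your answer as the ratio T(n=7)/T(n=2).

343/8

T ∝ Z^-2 · n^3; with Z fixed, T ∝ n^3.
T(n=7)/T(n=2) = (7/2)^3 = 343/8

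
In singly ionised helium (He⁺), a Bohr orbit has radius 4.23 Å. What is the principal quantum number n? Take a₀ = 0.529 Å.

4

r_n = n²a₀/Z ⇒ n² = rZ/a₀ = 4.23 × 2 / 0.529 ≈ 15.99
n = 4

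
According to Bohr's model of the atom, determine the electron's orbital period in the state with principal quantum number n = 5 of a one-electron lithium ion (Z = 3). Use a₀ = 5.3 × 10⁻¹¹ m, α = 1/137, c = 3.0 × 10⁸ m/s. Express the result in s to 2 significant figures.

2.1 × 10⁻¹⁵ s

r = n²a₀/Z = 5²·5.3 × 10⁻¹¹/3 = 4.4 × 10⁻¹⁰ m
v = Zαc/n = 3·0.0073·3.0 × 10⁸/5 = 1.3 × 10⁶ m/s
T = 2πr/v = 2.1 × 10⁻¹⁵ s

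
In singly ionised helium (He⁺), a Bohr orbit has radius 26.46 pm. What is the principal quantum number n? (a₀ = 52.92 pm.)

1

r_n = n²a₀/Z ⇒ n² = rZ/a₀ = 26.46 × 2 / 52.92 ≈ 1.00
n = 1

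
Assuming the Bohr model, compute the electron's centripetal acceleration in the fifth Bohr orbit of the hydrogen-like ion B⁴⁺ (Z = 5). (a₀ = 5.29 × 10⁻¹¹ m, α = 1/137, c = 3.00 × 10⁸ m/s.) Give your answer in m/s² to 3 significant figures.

r = n²a₀/Z = 2.64 × 10⁻¹⁰ m, v = Zαc/n = 2.19 × 10⁶ m/s
a = v²/r = (2.19 × 10⁶)² / 2.64 × 10⁻¹⁰ = 1.81 × 10²² m/s²

1.81 × 10²² m/s²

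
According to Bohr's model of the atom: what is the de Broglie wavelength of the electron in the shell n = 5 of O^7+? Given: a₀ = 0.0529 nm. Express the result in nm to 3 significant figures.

0.208 nm

The Bohr quantisation condition is nλ = 2πr_n.
r_n = n²a₀/Z = 0.165 nm
λ = 2πr_n/n = 2π·0.165/5 = 0.208 nm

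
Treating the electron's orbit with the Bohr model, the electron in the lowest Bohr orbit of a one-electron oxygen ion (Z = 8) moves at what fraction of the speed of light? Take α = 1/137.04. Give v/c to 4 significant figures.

0.05838

v_n = Zαc/n, so v/c = Zα/n = 8 × 0.007297 / 1 = 0.05838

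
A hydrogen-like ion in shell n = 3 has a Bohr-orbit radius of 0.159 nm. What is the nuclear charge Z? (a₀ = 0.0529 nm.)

r_n = n²a₀/Z ⇒ Z = n²a₀/r = 3² × 0.0529 / 0.159 ≈ 2.99
Z = 3

3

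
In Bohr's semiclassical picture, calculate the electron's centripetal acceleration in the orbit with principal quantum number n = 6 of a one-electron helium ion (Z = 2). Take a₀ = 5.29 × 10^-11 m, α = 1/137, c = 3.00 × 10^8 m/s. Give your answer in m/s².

r = n²a₀/Z = 9.52 × 10^-10 m, v = Zαc/n = 7.30 × 10^5 m/s
a = v²/r = (7.30 × 10^5)² / 9.52 × 10^-10 = 5.60 × 10^20 m/s²

5.60 × 10^20 m/s²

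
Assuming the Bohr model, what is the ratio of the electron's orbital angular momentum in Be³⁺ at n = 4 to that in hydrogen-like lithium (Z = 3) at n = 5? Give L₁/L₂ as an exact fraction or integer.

4/5

L = nℏ is independent of Z.
L₁/L₂ = n₁/n₂ = 4/5 = 4/5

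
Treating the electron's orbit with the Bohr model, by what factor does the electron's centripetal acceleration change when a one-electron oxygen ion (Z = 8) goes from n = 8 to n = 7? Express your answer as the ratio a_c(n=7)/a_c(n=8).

a_c ∝ Z^3 · n^-4; with Z fixed, a_c ∝ n^-4.
a_c(n=7)/a_c(n=8) = (7/8)^-4 = 4096/2401

4096/2401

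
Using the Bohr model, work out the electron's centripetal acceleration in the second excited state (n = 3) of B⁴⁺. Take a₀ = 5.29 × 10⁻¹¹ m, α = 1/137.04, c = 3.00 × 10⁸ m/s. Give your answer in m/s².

r = n²a₀/Z = 9.52 × 10⁻¹¹ m, v = Zαc/n = 3.65 × 10⁶ m/s
a = v²/r = (3.65 × 10⁶)² / 9.52 × 10⁻¹¹ = 1.40 × 10²³ m/s²

1.40 × 10²³ m/s²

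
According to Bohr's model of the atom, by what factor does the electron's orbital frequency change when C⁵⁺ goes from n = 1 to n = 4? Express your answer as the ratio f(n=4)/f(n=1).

1/64

f ∝ Z^2 · n^-3; with Z fixed, f ∝ n^-3.
f(n=4)/f(n=1) = (4/1)^-3 = 1/64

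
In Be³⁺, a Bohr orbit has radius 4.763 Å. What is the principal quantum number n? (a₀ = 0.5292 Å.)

6

r_n = n²a₀/Z ⇒ n² = rZ/a₀ = 4.763 × 4 / 0.5292 ≈ 36.00
n = 6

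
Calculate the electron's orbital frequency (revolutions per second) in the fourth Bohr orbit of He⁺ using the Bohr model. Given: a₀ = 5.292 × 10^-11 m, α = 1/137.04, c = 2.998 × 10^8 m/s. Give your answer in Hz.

4.112 × 10^14 Hz

r = n²a₀/Z = 4.234 × 10^-10 m, v = Zαc/n = 1.094 × 10^6 m/s
f = v/(2πr) = 4.112 × 10^14 Hz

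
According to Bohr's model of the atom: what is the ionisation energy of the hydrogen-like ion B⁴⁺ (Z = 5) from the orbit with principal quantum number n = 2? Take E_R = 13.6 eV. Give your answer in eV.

E_n = −E_R·Z²/n² = −13.6 × 5²/2² eV = -85.0 eV
Ionisation energy = −E_n = 85.0 eV

85.0 eV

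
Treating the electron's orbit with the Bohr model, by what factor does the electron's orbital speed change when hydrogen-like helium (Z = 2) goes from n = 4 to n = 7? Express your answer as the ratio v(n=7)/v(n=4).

v ∝ Z^1 · n^-1; with Z fixed, v ∝ n^-1.
v(n=7)/v(n=4) = (7/4)^-1 = 4/7

4/7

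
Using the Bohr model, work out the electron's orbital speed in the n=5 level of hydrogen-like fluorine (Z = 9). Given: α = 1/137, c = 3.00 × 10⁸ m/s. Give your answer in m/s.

3.94 × 10⁶ m/s

v_n = Zαc/n = 9 × 0.00730 × 3.00 × 10⁸ / 5
    = 3.94 × 10⁶ m/s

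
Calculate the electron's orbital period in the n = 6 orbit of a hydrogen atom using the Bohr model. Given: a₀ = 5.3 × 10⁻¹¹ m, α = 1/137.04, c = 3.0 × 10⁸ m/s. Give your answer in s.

r = n²a₀/Z = 6²·5.3 × 10⁻¹¹/1 = 1.9 × 10⁻⁹ m
v = Zαc/n = 1·0.0073·3.0 × 10⁸/6 = 3.6 × 10⁵ m/s
T = 2πr/v = 3.3 × 10⁻¹⁴ s

3.3 × 10⁻¹⁴ s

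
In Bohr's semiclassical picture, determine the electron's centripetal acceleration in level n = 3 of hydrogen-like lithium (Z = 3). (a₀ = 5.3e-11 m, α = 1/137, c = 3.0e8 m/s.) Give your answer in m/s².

r = n²a₀/Z = 1.6e-10 m, v = Zαc/n = 2.2e6 m/s
a = v²/r = (2.2e6)² / 1.6e-10 = 3.0e22 m/s²

3.0e22 m/s²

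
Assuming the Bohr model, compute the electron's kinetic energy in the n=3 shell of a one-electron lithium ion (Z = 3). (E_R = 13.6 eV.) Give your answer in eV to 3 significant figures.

For a Coulomb orbit the virial theorem gives K = −E_n.
E_n = −E_R·Z²/n², so K = E_R·Z²/n² = 13.6 × 3²/3² = 13.6 eV

13.6 eV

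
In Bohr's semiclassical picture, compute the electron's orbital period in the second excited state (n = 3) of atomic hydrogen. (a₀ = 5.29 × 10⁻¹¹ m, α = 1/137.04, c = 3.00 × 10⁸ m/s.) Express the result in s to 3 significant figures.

r = n²a₀/Z = 3²·5.29 × 10⁻¹¹/1 = 4.76 × 10⁻¹⁰ m
v = Zαc/n = 1·0.00730·3.00 × 10⁸/3 = 7.30 × 10⁵ m/s
T = 2πr/v = 4.10 × 10⁻¹⁵ s

4.10 × 10⁻¹⁵ s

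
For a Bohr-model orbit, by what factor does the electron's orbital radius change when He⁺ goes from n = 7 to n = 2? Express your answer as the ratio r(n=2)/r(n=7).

r ∝ Z^-1 · n^2; with Z fixed, r ∝ n^2.
r(n=2)/r(n=7) = (2/7)^2 = 4/49

4/49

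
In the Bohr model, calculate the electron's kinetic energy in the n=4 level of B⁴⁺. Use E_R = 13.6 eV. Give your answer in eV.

21.2 eV

For a Coulomb orbit the virial theorem gives K = −E_n.
E_n = −E_R·Z²/n², so K = E_R·Z²/n² = 13.6 × 5²/4² = 21.2 eV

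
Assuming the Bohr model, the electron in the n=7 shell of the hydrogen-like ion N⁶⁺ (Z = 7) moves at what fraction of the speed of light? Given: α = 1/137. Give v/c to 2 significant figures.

v_n = Zαc/n, so v/c = Zα/n = 7 × 0.0073 / 7 = 0.0073

0.0073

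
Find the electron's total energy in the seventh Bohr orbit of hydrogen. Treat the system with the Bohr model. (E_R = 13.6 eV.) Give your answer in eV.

E_n = −E_R·Z²/n² = −13.6 × 1²/7² = -0.278 eV

-0.278 eV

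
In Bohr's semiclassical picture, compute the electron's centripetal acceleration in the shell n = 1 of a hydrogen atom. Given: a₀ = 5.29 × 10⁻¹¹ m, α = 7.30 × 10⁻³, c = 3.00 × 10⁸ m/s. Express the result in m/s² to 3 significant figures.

9.07 × 10²² m/s²

r = n²a₀/Z = 5.29 × 10⁻¹¹ m, v = Zαc/n = 2.19 × 10⁶ m/s
a = v²/r = (2.19 × 10⁶)² / 5.29 × 10⁻¹¹ = 9.07 × 10²² m/s²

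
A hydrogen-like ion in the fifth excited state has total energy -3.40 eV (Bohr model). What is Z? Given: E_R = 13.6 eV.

E_n = −E_R Z²/n² ⇒ Z² = −E_n n²/E_R = 3.40 × 6² / 13.6 ≈ 9.00
Z = 3

3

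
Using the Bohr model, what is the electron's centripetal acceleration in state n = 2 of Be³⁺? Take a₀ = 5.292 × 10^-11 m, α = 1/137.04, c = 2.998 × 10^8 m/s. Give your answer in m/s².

r = n²a₀/Z = 5.292 × 10^-11 m, v = Zαc/n = 4.375 × 10^6 m/s
a = v²/r = (4.375 × 10^6)² / 5.292 × 10^-11 = 3.618 × 10^23 m/s²

3.618 × 10^23 m/s²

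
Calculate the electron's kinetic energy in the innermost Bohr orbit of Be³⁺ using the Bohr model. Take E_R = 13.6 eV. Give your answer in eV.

218 eV

For a Coulomb orbit the virial theorem gives K = −E_n.
E_n = −E_R·Z²/n², so K = E_R·Z²/n² = 13.6 × 4²/1² = 218 eV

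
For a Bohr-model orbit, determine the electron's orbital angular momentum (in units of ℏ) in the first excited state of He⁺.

L_n = nℏ, so L/ℏ = n = 2.

2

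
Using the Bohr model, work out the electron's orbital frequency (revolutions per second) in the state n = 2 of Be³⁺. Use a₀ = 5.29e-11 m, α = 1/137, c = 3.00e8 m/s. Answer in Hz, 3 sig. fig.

r = n²a₀/Z = 5.29e-11 m, v = Zαc/n = 4.38e6 m/s
f = v/(2πr) = 1.32e16 Hz

1.32e16 Hz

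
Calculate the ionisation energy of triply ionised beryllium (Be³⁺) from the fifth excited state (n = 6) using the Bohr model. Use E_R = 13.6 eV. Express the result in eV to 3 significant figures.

E_n = −E_R·Z²/n² = −13.6 × 4²/6² eV = -6.04 eV
Ionisation energy = −E_n = 6.04 eV

6.04 eV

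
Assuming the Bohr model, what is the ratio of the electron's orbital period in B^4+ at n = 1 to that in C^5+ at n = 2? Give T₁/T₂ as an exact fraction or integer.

9/50

T ∝ Z^-2 · n^3
T₁/T₂ = (5/6)^-2 · (1/2)^3 = 9/50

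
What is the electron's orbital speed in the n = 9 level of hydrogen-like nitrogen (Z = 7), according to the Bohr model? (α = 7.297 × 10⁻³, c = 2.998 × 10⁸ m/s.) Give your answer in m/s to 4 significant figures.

1.701 × 10⁶ m/s

v_n = Zαc/n = 7 × 0.007297 × 2.998 × 10⁸ / 9
    = 1.701 × 10⁶ m/s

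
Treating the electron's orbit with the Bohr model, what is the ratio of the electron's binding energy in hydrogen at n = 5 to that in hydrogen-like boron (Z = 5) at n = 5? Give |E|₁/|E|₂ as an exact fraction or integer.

1/25

|E| ∝ Z^2 · n^-2
|E|₁/|E|₂ = (1/5)^2 · (5/5)^-2 = 1/25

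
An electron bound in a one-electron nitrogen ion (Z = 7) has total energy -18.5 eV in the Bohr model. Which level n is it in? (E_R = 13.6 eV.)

6

E_n = −E_R Z²/n² ⇒ n² = E_R Z²/(−E_n) = 13.6 × 7² / 18.5 ≈ 36.02
n = 6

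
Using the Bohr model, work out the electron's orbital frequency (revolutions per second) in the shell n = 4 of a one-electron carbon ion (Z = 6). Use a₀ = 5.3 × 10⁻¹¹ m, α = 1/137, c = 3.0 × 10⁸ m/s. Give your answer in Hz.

r = n²a₀/Z = 1.4 × 10⁻¹⁰ m, v = Zαc/n = 3.3 × 10⁶ m/s
f = v/(2πr) = 3.7 × 10¹⁵ Hz

3.7 × 10¹⁵ Hz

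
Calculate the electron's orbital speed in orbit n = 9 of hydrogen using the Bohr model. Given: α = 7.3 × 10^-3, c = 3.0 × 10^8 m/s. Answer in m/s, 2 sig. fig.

v_n = Zαc/n = 1 × 0.0073 × 3.0 × 10^8 / 9
    = 2.4 × 10^5 m/s

2.4 × 10^5 m/s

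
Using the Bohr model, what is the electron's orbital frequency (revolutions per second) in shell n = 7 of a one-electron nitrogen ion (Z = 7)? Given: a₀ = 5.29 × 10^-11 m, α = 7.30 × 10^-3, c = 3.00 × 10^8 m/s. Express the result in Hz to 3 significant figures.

r = n²a₀/Z = 3.70 × 10^-10 m, v = Zαc/n = 2.19 × 10^6 m/s
f = v/(2πr) = 9.41 × 10^14 Hz

9.41 × 10^14 Hz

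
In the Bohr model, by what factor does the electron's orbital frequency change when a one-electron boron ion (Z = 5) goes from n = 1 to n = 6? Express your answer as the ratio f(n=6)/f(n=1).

f ∝ Z^2 · n^-3; with Z fixed, f ∝ n^-3.
f(n=6)/f(n=1) = (6/1)^-3 = 1/216

1/216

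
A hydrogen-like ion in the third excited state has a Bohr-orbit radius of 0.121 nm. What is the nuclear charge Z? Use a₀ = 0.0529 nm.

r_n = n²a₀/Z ⇒ Z = n²a₀/r = 4² × 0.0529 / 0.121 ≈ 7.00
Z = 7

7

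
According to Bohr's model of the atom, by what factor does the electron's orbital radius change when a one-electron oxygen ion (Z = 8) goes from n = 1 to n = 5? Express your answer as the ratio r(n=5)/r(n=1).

25

r ∝ Z^-1 · n^2; with Z fixed, r ∝ n^2.
r(n=5)/r(n=1) = (5/1)^2 = 25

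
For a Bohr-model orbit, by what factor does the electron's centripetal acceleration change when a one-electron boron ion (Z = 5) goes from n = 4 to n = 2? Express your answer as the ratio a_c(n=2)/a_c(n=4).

16

a_c ∝ Z^3 · n^-4; with Z fixed, a_c ∝ n^-4.
a_c(n=2)/a_c(n=4) = (2/4)^-4 = 16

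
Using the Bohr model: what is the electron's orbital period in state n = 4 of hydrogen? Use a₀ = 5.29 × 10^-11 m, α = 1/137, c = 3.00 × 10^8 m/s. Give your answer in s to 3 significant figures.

9.71 × 10^-15 s

r = n²a₀/Z = 4²·5.29 × 10^-11/1 = 8.46 × 10^-10 m
v = Zαc/n = 1·0.00730·3.00 × 10^8/4 = 5.47 × 10^5 m/s
T = 2πr/v = 9.71 × 10^-15 s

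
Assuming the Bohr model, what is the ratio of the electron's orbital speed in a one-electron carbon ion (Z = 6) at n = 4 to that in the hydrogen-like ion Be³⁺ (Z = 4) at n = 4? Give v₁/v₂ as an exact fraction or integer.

v ∝ Z^1 · n^-1
v₁/v₂ = (6/4)^1 · (4/4)^-1 = 3/2

3/2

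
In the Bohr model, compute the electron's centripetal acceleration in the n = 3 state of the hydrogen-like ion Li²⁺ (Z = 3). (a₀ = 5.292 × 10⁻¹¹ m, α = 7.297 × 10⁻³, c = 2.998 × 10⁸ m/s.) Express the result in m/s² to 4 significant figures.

3.014 × 10²² m/s²

r = n²a₀/Z = 1.588 × 10⁻¹⁰ m, v = Zαc/n = 2.188 × 10⁶ m/s
a = v²/r = (2.188 × 10⁶)² / 1.588 × 10⁻¹⁰ = 3.014 × 10²² m/s²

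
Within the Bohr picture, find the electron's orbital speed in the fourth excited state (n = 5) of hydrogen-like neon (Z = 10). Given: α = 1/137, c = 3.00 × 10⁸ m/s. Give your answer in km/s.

v_n = Zαc/n = 10 × 0.00730 × 3.00 × 10⁸ / 5
    = 4380 km/s

4380 km/s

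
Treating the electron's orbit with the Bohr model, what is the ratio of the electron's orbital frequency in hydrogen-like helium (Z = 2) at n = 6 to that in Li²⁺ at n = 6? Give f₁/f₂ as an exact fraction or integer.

f ∝ Z^2 · n^-3
f₁/f₂ = (2/3)^2 · (6/6)^-3 = 4/9

4/9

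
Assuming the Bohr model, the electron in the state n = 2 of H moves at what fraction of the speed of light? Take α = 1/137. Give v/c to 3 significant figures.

0.00365

v_n = Zαc/n, so v/c = Zα/n = 1 × 0.00730 / 2 = 0.00365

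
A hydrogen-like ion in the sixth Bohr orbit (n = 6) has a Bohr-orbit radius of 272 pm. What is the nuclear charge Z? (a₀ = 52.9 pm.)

r_n = n²a₀/Z ⇒ Z = n²a₀/r = 6² × 52.9 / 272 ≈ 7.00
Z = 7

7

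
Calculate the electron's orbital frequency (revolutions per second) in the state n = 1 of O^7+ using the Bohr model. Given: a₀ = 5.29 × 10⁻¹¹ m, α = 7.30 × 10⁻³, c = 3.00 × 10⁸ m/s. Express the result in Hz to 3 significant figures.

r = n²a₀/Z = 6.61 × 10⁻¹² m, v = Zαc/n = 1.75 × 10⁷ m/s
f = v/(2πr) = 4.22 × 10¹⁷ Hz

4.22 × 10¹⁷ Hz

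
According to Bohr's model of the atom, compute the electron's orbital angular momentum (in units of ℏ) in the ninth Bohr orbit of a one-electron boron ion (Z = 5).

9

L_n = nℏ, so L/ℏ = n = 9.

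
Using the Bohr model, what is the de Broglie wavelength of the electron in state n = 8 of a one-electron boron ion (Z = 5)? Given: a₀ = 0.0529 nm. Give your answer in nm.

The Bohr quantisation condition is nλ = 2πr_n.
r_n = n²a₀/Z = 0.677 nm
λ = 2πr_n/n = 2π·0.677/8 = 0.532 nm

0.532 nm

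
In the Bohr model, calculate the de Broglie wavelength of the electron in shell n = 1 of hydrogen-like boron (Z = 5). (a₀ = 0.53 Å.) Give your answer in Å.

0.67 Å

The Bohr quantisation condition is nλ = 2πr_n.
r_n = n²a₀/Z = 0.11 Å
λ = 2πr_n/n = 2π·0.11/1 = 0.67 Å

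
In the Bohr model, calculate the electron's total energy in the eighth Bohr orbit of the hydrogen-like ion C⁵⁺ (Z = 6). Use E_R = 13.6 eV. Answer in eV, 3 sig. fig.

-7.65 eV

E_n = −E_R·Z²/n² = −13.6 × 6²/8² = -7.65 eV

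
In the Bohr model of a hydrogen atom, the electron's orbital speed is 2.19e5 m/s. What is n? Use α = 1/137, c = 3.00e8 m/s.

10

v_n = Zαc/n ⇒ n = Zαc/v = 1 × 0.00730 × 3.00e8 / 2.19e5 ≈ 10.00
n = 10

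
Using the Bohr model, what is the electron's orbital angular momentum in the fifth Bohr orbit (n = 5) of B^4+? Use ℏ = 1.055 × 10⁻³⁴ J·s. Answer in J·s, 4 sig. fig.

L_n = nℏ = 5 × 1.055 × 10⁻³⁴ = 5.275 × 10⁻³⁴ J·s

5.275 × 10⁻³⁴ J·s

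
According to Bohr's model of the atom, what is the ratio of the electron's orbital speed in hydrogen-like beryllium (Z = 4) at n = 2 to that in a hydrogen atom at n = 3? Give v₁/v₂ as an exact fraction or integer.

6

v ∝ Z^1 · n^-1
v₁/v₂ = (4/1)^1 · (2/3)^-1 = 6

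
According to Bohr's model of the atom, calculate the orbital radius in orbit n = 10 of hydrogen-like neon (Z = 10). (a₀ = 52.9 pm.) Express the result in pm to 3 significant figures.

529 pm

r_n = n²a₀/Z = 10² × 52.9 / 10
    = 100 × 52.9 / 10 = 529 pm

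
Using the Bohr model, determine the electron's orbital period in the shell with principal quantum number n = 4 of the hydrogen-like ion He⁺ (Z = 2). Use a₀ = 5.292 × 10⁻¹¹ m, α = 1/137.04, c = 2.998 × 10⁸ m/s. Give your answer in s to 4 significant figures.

2.432 × 10⁻¹⁵ s

r = n²a₀/Z = 4²·5.292 × 10⁻¹¹/2 = 4.234 × 10⁻¹⁰ m
v = Zαc/n = 2·0.007297·2.998 × 10⁸/4 = 1.094 × 10⁶ m/s
T = 2πr/v = 2.432 × 10⁻¹⁵ s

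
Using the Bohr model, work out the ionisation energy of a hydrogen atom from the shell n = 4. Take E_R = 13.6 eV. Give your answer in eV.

0.850 eV

E_n = −E_R·Z²/n² = −13.6 × 1²/4² eV = -0.850 eV
Ionisation energy = −E_n = 0.850 eV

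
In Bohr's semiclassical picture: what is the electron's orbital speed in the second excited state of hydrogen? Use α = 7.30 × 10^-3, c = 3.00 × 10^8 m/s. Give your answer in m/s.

v_n = Zαc/n = 1 × 0.00730 × 3.00 × 10^8 / 3
    = 7.30 × 10^5 m/s

7.30 × 10^5 m/s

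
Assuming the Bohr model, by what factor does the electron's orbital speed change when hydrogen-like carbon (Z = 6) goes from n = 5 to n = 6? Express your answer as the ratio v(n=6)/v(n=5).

v ∝ Z^1 · n^-1; with Z fixed, v ∝ n^-1.
v(n=6)/v(n=5) = (6/5)^-1 = 5/6

5/6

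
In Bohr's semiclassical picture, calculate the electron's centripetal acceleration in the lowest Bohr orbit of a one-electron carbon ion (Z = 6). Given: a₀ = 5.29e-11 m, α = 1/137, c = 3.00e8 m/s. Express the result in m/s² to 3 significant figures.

r = n²a₀/Z = 8.82e-12 m, v = Zαc/n = 1.31e7 m/s
a = v²/r = (1.31e7)² / 8.82e-12 = 1.96e25 m/s²

1.96e25 m/s²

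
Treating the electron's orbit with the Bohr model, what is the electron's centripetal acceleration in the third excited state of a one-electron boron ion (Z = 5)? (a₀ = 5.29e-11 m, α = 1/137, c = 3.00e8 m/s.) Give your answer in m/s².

r = n²a₀/Z = 1.69e-10 m, v = Zαc/n = 2.74e6 m/s
a = v²/r = (2.74e6)² / 1.69e-10 = 4.43e22 m/s²

4.43e22 m/s²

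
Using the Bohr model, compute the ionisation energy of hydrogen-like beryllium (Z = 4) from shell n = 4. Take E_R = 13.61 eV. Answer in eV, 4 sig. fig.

13.61 eV

E_n = −E_R·Z²/n² = −13.61 × 4²/4² eV = -13.61 eV
Ionisation energy = −E_n = 13.61 eV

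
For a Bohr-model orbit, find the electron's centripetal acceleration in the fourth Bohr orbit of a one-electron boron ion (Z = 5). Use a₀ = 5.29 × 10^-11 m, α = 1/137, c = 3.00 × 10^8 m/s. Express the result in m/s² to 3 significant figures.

r = n²a₀/Z = 1.69 × 10^-10 m, v = Zαc/n = 2.74 × 10^6 m/s
a = v²/r = (2.74 × 10^6)² / 1.69 × 10^-10 = 4.43 × 10^22 m/s²

4.43 × 10^22 m/s²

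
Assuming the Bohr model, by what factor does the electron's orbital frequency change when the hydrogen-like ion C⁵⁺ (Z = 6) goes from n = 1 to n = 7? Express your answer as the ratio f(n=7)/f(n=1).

1/343

f ∝ Z^2 · n^-3; with Z fixed, f ∝ n^-3.
f(n=7)/f(n=1) = (7/1)^-3 = 1/343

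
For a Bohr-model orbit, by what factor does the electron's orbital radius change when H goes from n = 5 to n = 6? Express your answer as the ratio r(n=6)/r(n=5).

36/25

r ∝ Z^-1 · n^2; with Z fixed, r ∝ n^2.
r(n=6)/r(n=5) = (6/5)^2 = 36/25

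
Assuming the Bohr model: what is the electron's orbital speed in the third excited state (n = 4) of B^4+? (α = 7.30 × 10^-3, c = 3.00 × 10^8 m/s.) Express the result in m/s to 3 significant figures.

v_n = Zαc/n = 5 × 0.00730 × 3.00 × 10^8 / 4
    = 2.74 × 10^6 m/s

2.74 × 10^6 m/s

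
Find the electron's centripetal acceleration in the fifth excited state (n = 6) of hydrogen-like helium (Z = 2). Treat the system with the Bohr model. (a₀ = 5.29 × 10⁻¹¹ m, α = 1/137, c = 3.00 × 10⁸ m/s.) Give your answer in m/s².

r = n²a₀/Z = 9.52 × 10⁻¹⁰ m, v = Zαc/n = 7.30 × 10⁵ m/s
a = v²/r = (7.30 × 10⁵)² / 9.52 × 10⁻¹⁰ = 5.60 × 10²⁰ m/s²

5.60 × 10²⁰ m/s²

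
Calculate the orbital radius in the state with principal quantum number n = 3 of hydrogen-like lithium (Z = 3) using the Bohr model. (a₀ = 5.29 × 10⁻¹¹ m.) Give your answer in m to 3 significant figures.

1.59 × 10⁻¹⁰ m

r_n = n²a₀/Z = 3² × 5.29 × 10⁻¹¹ / 3
    = 9 × 5.29 × 10⁻¹¹ / 3 = 1.59 × 10⁻¹⁰ m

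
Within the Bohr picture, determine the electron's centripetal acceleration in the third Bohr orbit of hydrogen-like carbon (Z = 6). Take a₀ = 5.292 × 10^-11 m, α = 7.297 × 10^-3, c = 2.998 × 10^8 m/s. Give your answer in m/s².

2.412 × 10^23 m/s²

r = n²a₀/Z = 7.938 × 10^-11 m, v = Zαc/n = 4.375 × 10^6 m/s
a = v²/r = (4.375 × 10^6)² / 7.938 × 10^-11 = 2.412 × 10^23 m/s²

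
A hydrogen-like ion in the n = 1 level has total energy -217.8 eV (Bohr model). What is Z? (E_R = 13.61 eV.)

E_n = −E_R Z²/n² ⇒ Z² = −E_n n²/E_R = 217.8 × 1² / 13.61 ≈ 16.00
Z = 4

4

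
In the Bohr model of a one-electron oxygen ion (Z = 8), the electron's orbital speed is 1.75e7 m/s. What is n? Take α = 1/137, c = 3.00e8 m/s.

1

v_n = Zαc/n ⇒ n = Zαc/v = 8 × 0.00730 × 3.00e8 / 1.75e7 ≈ 1.00
n = 1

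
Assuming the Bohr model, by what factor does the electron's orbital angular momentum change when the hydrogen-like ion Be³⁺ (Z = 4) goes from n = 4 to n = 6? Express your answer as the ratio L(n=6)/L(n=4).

L = nℏ depends only on n, so L ∝ n.
L(n=6)/L(n=4) = (6/4)^1 = 3/2

3/2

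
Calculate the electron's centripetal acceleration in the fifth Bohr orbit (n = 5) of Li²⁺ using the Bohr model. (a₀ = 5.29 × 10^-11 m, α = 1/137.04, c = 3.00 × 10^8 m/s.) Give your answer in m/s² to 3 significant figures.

3.91 × 10^21 m/s²

r = n²a₀/Z = 4.41 × 10^-10 m, v = Zαc/n = 1.31 × 10^6 m/s
a = v²/r = (1.31 × 10^6)² / 4.41 × 10^-10 = 3.91 × 10^21 m/s²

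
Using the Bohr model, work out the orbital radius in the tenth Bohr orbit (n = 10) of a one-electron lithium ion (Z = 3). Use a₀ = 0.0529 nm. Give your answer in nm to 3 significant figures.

r_n = n²a₀/Z = 10² × 0.0529 / 3
    = 100 × 0.0529 / 3 = 1.76 nm

1.76 nm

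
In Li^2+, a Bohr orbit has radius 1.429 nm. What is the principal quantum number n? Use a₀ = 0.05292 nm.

r_n = n²a₀/Z ⇒ n² = rZ/a₀ = 1.429 × 3 / 0.05292 ≈ 81.01
n = 9

9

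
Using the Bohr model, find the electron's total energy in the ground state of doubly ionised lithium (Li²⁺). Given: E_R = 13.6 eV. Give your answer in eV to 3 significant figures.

E_n = −E_R·Z²/n² = −13.6 × 3²/1² = -122 eV

-122 eV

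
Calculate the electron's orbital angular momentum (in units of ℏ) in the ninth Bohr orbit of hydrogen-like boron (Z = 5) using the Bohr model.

L_n = nℏ, so L/ℏ = n = 9.

9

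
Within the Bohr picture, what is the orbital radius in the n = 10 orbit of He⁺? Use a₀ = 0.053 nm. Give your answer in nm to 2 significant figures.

2.6 nm

r_n = n²a₀/Z = 10² × 0.053 / 2
    = 100 × 0.053 / 2 = 2.6 nm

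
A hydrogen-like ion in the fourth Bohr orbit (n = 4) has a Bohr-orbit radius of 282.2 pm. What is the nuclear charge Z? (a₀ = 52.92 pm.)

3

r_n = n²a₀/Z ⇒ Z = n²a₀/r = 4² × 52.92 / 282.2 ≈ 3.00
Z = 3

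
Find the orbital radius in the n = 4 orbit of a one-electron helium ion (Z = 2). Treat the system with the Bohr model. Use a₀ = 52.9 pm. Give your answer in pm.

423 pm

r_n = n²a₀/Z = 4² × 52.9 / 2
    = 16 × 52.9 / 2 = 423 pm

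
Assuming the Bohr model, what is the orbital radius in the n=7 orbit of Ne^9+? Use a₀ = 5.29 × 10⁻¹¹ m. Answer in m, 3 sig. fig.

2.59 × 10⁻¹⁰ m

r_n = n²a₀/Z = 7² × 5.29 × 10⁻¹¹ / 10
    = 49 × 5.29 × 10⁻¹¹ / 10 = 2.59 × 10⁻¹⁰ m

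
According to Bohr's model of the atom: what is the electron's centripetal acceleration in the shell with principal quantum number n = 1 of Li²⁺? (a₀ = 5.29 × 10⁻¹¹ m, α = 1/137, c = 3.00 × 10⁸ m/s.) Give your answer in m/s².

2.45 × 10²⁴ m/s²

r = n²a₀/Z = 1.76 × 10⁻¹¹ m, v = Zαc/n = 6.57 × 10⁶ m/s
a = v²/r = (6.57 × 10⁶)² / 1.76 × 10⁻¹¹ = 2.45 × 10²⁴ m/s²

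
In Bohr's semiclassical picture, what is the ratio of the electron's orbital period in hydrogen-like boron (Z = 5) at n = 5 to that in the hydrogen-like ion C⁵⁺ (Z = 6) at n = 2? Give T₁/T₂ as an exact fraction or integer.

45/2

T ∝ Z^-2 · n^3
T₁/T₂ = (5/6)^-2 · (5/2)^3 = 45/2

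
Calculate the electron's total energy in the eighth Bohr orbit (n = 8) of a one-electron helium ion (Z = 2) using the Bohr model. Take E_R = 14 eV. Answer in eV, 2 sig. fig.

-0.88 eV

E_n = −E_R·Z²/n² = −14 × 2²/8² = -0.88 eV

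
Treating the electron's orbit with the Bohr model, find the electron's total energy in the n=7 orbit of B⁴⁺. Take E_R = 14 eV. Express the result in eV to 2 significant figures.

-7.1 eV

E_n = −E_R·Z²/n² = −14 × 5²/7² = -7.1 eV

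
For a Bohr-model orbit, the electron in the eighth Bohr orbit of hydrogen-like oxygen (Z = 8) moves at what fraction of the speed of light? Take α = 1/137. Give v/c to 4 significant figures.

0.007299

v_n = Zαc/n, so v/c = Zα/n = 8 × 0.007299 / 8 = 0.007299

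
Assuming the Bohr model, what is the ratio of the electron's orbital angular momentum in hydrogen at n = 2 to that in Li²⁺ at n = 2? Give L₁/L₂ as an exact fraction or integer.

1

L = nℏ is independent of Z.
L₁/L₂ = n₁/n₂ = 2/2 = 1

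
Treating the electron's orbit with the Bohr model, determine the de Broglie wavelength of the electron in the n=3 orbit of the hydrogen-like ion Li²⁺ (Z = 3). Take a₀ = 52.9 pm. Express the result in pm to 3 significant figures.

The Bohr quantisation condition is nλ = 2πr_n.
r_n = n²a₀/Z = 159 pm
λ = 2πr_n/n = 2π·159/3 = 332 pm

332 pm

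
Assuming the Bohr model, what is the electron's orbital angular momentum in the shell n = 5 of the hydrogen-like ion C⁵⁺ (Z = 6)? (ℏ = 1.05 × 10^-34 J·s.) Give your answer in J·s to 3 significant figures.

5.25 × 10^-34 J·s

L_n = nℏ = 5 × 1.05 × 10^-34 = 5.25 × 10^-34 J·s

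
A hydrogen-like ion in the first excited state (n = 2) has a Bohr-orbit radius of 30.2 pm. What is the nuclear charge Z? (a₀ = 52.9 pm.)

7

r_n = n²a₀/Z ⇒ Z = n²a₀/r = 2² × 52.9 / 30.2 ≈ 7.01
Z = 7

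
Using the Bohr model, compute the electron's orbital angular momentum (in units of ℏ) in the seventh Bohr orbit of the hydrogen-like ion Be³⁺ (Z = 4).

7

L_n = nℏ, so L/ℏ = n = 7.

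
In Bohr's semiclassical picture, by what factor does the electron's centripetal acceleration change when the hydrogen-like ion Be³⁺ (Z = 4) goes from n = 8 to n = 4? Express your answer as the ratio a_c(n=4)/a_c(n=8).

a_c ∝ Z^3 · n^-4; with Z fixed, a_c ∝ n^-4.
a_c(n=4)/a_c(n=8) = (4/8)^-4 = 16

16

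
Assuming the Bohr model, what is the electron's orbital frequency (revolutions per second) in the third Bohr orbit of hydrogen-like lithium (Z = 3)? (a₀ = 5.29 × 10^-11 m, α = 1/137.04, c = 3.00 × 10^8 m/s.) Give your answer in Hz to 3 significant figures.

2.20 × 10^15 Hz

r = n²a₀/Z = 1.59 × 10^-10 m, v = Zαc/n = 2.19 × 10^6 m/s
f = v/(2πr) = 2.20 × 10^15 Hz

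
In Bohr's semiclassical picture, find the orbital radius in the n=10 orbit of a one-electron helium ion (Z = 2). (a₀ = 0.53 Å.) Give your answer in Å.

26 Å

r_n = n²a₀/Z = 10² × 0.53 / 2
    = 100 × 0.53 / 2 = 26 Å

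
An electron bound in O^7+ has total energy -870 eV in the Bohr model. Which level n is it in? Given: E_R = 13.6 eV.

E_n = −E_R Z²/n² ⇒ n² = E_R Z²/(−E_n) = 13.6 × 8² / 870 ≈ 1.00
n = 1

1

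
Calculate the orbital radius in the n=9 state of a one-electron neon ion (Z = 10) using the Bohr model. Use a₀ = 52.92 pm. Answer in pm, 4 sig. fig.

428.7 pm

r_n = n²a₀/Z = 9² × 52.92 / 10
    = 81 × 52.92 / 10 = 428.7 pm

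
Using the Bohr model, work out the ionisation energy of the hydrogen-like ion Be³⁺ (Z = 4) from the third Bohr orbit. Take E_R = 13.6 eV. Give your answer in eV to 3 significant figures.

E_n = −E_R·Z²/n² = −13.6 × 4²/3² eV = -24.2 eV
Ionisation energy = −E_n = 24.2 eV

24.2 eV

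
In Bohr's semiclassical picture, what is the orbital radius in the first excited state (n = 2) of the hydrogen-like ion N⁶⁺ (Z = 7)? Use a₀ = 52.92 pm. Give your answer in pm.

30.24 pm

r_n = n²a₀/Z = 2² × 52.92 / 7
    = 4 × 52.92 / 7 = 30.24 pm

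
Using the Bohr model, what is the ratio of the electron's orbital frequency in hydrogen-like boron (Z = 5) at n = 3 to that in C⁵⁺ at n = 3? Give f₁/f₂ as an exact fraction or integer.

25/36

f ∝ Z^2 · n^-3
f₁/f₂ = (5/6)^2 · (3/3)^-3 = 25/36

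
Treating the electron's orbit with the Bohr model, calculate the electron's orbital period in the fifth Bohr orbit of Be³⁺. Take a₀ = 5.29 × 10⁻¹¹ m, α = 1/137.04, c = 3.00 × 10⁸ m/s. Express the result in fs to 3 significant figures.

r = n²a₀/Z = 5²·5.29 × 10⁻¹¹/4 = 3.31 × 10⁻¹⁰ m
v = Zαc/n = 4·0.00730·3.00 × 10⁸/5 = 1.75 × 10⁶ m/s
T = 2πr/v = 1.19 × 10⁻¹⁵ s = 1.19 fs

1.19 fs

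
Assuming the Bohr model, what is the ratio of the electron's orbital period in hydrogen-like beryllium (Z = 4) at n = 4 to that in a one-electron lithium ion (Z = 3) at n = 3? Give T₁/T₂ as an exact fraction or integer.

T ∝ Z^-2 · n^3
T₁/T₂ = (4/3)^-2 · (4/3)^3 = 4/3

4/3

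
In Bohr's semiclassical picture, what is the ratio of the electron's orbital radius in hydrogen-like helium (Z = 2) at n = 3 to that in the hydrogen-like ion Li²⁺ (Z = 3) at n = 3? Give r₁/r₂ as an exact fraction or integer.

3/2

r ∝ Z^-1 · n^2
r₁/r₂ = (2/3)^-1 · (3/3)^2 = 3/2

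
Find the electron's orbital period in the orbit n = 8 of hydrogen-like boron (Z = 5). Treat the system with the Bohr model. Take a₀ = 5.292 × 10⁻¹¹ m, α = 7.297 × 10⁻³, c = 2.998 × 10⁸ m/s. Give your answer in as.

3113 as

r = n²a₀/Z = 8²·5.292 × 10⁻¹¹/5 = 6.774 × 10⁻¹⁰ m
v = Zαc/n = 5·0.007297·2.998 × 10⁸/8 = 1.367 × 10⁶ m/s
T = 2πr/v = 3.113 × 10⁻¹⁵ s = 3113 as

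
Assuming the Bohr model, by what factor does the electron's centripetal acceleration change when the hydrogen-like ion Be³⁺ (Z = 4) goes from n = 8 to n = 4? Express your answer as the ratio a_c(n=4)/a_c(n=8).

a_c ∝ Z^3 · n^-4; with Z fixed, a_c ∝ n^-4.
a_c(n=4)/a_c(n=8) = (4/8)^-4 = 16

16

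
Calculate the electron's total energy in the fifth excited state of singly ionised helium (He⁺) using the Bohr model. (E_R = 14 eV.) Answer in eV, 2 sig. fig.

E_n = −E_R·Z²/n² = −14 × 2²/6² = -1.6 eV

-1.6 eV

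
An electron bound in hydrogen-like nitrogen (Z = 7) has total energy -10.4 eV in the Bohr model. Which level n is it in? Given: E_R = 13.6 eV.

8

E_n = −E_R Z²/n² ⇒ n² = E_R Z²/(−E_n) = 13.6 × 7² / 10.4 ≈ 64.08
n = 8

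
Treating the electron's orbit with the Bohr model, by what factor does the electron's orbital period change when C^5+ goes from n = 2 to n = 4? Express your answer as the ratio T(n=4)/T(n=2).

T ∝ Z^-2 · n^3; with Z fixed, T ∝ n^3.
T(n=4)/T(n=2) = (4/2)^3 = 8

8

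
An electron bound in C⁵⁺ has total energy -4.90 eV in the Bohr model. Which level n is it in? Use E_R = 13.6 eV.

10

E_n = −E_R Z²/n² ⇒ n² = E_R Z²/(−E_n) = 13.6 × 6² / 4.90 ≈ 99.92
n = 10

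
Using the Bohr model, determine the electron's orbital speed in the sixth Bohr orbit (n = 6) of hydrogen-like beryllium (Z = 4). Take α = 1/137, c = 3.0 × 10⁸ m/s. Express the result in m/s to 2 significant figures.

1.5 × 10⁶ m/s

v_n = Zαc/n = 4 × 0.0073 × 3.0 × 10⁸ / 6
    = 1.5 × 10⁶ m/s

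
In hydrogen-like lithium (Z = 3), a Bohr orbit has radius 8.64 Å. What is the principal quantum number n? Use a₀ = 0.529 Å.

7

r_n = n²a₀/Z ⇒ n² = rZ/a₀ = 8.64 × 3 / 0.529 ≈ 49.00
n = 7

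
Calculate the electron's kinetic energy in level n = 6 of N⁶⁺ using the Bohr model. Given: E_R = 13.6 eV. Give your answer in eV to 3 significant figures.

18.5 eV

For a Coulomb orbit the virial theorem gives K = −E_n.
E_n = −E_R·Z²/n², so K = E_R·Z²/n² = 13.6 × 7²/6² = 18.5 eV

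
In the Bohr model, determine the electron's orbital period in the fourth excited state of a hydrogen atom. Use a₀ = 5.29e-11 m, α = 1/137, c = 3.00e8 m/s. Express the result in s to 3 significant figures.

1.90e-14 s

r = n²a₀/Z = 5²·5.29e-11/1 = 1.32e-9 m
v = Zαc/n = 1·0.00730·3.00e8/5 = 4.38e5 m/s
T = 2πr/v = 1.90e-14 s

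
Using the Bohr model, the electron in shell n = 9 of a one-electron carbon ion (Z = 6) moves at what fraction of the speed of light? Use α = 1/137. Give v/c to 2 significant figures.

v_n = Zαc/n, so v/c = Zα/n = 6 × 0.0073 / 9 = 0.0049

0.0049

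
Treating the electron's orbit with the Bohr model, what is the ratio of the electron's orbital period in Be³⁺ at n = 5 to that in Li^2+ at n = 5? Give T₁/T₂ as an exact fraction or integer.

9/16

T ∝ Z^-2 · n^3
T₁/T₂ = (4/3)^-2 · (5/5)^3 = 9/16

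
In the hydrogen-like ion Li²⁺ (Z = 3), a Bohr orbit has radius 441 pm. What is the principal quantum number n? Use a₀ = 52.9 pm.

5

r_n = n²a₀/Z ⇒ n² = rZ/a₀ = 441 × 3 / 52.9 ≈ 25.01
n = 5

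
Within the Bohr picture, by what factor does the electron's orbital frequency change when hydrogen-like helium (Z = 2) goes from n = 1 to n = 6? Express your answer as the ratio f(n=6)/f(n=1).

1/216

f ∝ Z^2 · n^-3; with Z fixed, f ∝ n^-3.
f(n=6)/f(n=1) = (6/1)^-3 = 1/216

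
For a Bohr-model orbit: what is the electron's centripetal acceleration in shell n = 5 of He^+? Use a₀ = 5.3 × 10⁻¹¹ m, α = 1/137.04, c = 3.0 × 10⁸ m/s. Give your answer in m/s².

1.2 × 10²¹ m/s²

r = n²a₀/Z = 6.6 × 10⁻¹⁰ m, v = Zαc/n = 8.8 × 10⁵ m/s
a = v²/r = (8.8 × 10⁵)² / 6.6 × 10⁻¹⁰ = 1.2 × 10²¹ m/s²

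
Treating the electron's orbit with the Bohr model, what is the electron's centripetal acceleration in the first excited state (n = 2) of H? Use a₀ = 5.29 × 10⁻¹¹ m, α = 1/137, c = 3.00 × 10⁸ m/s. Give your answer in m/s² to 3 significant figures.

5.67 × 10²¹ m/s²

r = n²a₀/Z = 2.12 × 10⁻¹⁰ m, v = Zαc/n = 1.09 × 10⁶ m/s
a = v²/r = (1.09 × 10⁶)² / 2.12 × 10⁻¹⁰ = 5.67 × 10²¹ m/s²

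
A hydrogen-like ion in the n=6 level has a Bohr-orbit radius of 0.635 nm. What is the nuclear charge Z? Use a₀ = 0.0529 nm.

r_n = n²a₀/Z ⇒ Z = n²a₀/r = 6² × 0.0529 / 0.635 ≈ 3.00
Z = 3

3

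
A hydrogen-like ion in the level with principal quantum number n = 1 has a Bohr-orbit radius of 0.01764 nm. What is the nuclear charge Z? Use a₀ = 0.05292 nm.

r_n = n²a₀/Z ⇒ Z = n²a₀/r = 1² × 0.05292 / 0.01764 ≈ 3.00
Z = 3

3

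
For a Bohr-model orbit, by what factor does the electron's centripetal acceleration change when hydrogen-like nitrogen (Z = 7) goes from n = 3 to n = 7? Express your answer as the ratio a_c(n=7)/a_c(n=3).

a_c ∝ Z^3 · n^-4; with Z fixed, a_c ∝ n^-4.
a_c(n=7)/a_c(n=3) = (7/3)^-4 = 81/2401

81/2401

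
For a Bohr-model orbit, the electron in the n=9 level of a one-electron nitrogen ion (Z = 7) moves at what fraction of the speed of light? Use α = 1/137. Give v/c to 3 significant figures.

v_n = Zαc/n, so v/c = Zα/n = 7 × 0.00730 / 9 = 0.00568

0.00568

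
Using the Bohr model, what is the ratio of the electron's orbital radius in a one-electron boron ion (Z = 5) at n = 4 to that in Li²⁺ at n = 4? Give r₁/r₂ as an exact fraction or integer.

r ∝ Z^-1 · n^2
r₁/r₂ = (5/3)^-1 · (4/4)^2 = 3/5

3/5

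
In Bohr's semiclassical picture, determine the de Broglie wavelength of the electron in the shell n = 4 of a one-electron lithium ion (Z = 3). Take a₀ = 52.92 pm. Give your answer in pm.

The Bohr quantisation condition is nλ = 2πr_n.
r_n = n²a₀/Z = 282.2 pm
λ = 2πr_n/n = 2π·282.2/4 = 443.3 pm

443.3 pm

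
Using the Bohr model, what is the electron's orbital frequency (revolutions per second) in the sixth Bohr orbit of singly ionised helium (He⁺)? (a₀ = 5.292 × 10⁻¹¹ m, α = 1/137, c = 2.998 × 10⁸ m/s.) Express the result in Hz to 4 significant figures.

r = n²a₀/Z = 9.526 × 10⁻¹⁰ m, v = Zαc/n = 7.294 × 10⁵ m/s
f = v/(2πr) = 1.219 × 10¹⁴ Hz

1.219 × 10¹⁴ Hz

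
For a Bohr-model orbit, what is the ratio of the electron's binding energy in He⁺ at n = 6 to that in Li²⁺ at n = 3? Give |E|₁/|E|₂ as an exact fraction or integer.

|E| ∝ Z^2 · n^-2
|E|₁/|E|₂ = (2/3)^2 · (6/3)^-2 = 1/9

1/9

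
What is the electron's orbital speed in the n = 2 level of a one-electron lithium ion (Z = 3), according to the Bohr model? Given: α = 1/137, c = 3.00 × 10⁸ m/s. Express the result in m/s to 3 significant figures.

v_n = Zαc/n = 3 × 0.00730 × 3.00 × 10⁸ / 2
    = 3.28 × 10⁶ m/s

3.28 × 10⁶ m/s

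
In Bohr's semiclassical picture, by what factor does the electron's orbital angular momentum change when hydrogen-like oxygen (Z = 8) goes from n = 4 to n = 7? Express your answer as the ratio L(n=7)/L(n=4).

L = nℏ depends only on n, so L ∝ n.
L(n=7)/L(n=4) = (7/4)^1 = 7/4

7/4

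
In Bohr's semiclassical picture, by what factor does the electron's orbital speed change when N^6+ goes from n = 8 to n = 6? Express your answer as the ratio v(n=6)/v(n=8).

v ∝ Z^1 · n^-1; with Z fixed, v ∝ n^-1.
v(n=6)/v(n=8) = (6/8)^-1 = 4/3

4/3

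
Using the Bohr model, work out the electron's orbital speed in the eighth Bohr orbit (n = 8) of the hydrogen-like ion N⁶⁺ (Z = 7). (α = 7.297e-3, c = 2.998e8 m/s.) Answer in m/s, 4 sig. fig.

v_n = Zαc/n = 7 × 0.007297 × 2.998e8 / 8
    = 1.914e6 m/s

1.914e6 m/s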